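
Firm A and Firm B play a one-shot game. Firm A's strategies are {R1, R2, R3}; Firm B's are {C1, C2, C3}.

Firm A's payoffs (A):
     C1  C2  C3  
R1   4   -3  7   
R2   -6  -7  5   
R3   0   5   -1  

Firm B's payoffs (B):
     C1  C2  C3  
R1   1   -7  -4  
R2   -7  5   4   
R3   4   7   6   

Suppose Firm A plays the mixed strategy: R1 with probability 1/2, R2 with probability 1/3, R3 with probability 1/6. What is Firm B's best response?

C3

Firm B's best reply maximizes expected payoff against the mix.
C1: (1/2)·1 + (1/3)·(-7) + (1/6)·4 = -7/6
C2: (1/2)·(-7) + (1/3)·5 + (1/6)·7 = -2/3
C3: (1/2)·(-4) + (1/3)·4 + (1/6)·6 = 1/3
Highest expected payoff is 1/3, from C3.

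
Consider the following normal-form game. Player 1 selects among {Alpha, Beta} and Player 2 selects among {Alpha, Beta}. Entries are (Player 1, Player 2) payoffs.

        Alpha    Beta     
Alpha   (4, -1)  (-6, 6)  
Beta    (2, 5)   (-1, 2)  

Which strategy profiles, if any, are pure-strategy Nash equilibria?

There is no pure-strategy Nash equilibrium

A profile is a Nash equilibrium when each player is best-responding to the other.
Player 1's best responses — vs Alpha: Alpha (payoff 4); vs Beta: Beta (payoff -1).
Player 2's best responses — vs Alpha: Beta (payoff 6); vs Beta: Alpha (payoff 5).
No cell has both players best-responding. For instance, Player 1's best reply to Alpha is Alpha, but against Alpha Player 2 prefers Beta over Alpha.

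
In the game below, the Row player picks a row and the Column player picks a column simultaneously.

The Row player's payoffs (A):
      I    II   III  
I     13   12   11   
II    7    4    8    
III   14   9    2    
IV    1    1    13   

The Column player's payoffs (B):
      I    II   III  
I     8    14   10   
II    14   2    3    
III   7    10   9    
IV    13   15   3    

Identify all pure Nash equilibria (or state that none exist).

(I, II)

Find each player's best response to every opponent strategy; NE are the intersections.
The Row player's best responses — vs I: III (payoff 14); vs II: I (payoff 12); vs III: IV (payoff 13).
The Column player's best responses — vs I: II (payoff 14); vs II: I (payoff 14); vs III: II (payoff 10); vs IV: II (payoff 15).
The only mutual best response is (I, II); neither player gains by switching there.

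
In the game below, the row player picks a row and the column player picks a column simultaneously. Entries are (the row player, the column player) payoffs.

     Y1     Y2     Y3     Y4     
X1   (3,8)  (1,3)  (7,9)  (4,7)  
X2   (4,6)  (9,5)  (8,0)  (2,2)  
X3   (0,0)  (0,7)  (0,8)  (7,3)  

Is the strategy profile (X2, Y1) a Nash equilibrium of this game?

Holding the column player at Y1: the row player gets 4 from X2, versus 3 from X1, 0 from X3. No profitable deviation for the row player.
Holding the row player at X2: the column player gets 6 from Y1, versus 5 from Y2, 0 from Y3, 2 from Y4. No profitable deviation for the column player either.

Yes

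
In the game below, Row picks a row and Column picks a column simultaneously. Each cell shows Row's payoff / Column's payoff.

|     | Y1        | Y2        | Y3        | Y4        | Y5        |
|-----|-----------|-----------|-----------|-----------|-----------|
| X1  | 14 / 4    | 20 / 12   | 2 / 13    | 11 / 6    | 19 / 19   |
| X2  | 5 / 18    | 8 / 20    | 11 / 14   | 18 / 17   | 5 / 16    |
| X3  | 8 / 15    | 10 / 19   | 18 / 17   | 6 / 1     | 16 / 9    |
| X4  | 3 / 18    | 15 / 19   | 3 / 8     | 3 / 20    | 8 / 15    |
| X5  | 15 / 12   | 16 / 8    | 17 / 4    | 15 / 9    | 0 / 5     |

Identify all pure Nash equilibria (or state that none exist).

(X1, Y5) and (X5, Y1)

Find each player's best response to every opponent strategy; NE are the intersections.
Row's best responses — vs Y1: X5 (payoff 15); vs Y2: X1 (payoff 20); vs Y3: X3 (payoff 18); vs Y4: X2 (payoff 18); vs Y5: X1 (payoff 19).
Column's best responses — vs X1: Y5 (payoff 19); vs X2: Y2 (payoff 20); vs X3: Y2 (payoff 19); vs X4: Y4 (payoff 20); vs X5: Y1 (payoff 12).
Mutual best responses occur at (X1, Y5) and (X5, Y1); at each, neither player gains by switching.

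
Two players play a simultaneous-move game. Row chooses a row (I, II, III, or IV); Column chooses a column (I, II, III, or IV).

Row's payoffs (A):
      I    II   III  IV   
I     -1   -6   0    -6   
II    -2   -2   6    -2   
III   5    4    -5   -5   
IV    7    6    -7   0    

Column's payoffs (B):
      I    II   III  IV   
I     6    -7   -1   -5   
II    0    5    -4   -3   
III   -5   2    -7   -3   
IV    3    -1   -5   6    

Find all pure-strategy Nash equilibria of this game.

(IV, IV)

Check mutual best responses: a cell is a NE iff neither player can gain by unilaterally deviating.
Row's best responses — vs I: IV (payoff 7); vs II: IV (payoff 6); vs III: II (payoff 6); vs IV: IV (payoff 0).
Column's best responses — vs I: I (payoff 6); vs II: II (payoff 5); vs III: II (payoff 2); vs IV: IV (payoff 6).
The only mutual best response is (IV, IV); neither player gains by switching there.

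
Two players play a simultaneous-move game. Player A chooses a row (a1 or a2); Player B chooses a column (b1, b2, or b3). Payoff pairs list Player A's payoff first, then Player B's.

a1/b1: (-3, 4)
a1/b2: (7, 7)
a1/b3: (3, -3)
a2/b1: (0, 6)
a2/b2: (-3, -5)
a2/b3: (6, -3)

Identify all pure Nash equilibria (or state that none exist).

(a1, b2) and (a2, b1)

A profile is a Nash equilibrium when each player is best-responding to the other.
Player A's best responses — vs b1: a2 (payoff 0); vs b2: a1 (payoff 7); vs b3: a2 (payoff 6).
Player B's best responses — vs a1: b2 (payoff 7); vs a2: b1 (payoff 6).
Mutual best responses occur at (a1, b2) and (a2, b1); at each, neither player gains by switching.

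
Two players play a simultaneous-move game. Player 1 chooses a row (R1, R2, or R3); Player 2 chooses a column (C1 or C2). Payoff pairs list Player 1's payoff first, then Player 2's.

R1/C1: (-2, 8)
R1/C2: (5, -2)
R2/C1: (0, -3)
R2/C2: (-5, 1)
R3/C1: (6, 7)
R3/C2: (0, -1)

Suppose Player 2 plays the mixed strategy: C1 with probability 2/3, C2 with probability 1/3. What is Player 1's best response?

Compute Player 1's expected payoff from each pure strategy against the given mix.
R1: (2/3)·(-2) + (1/3)·5 = 1/3
R2: (2/3)·0 + (1/3)·(-5) = -5/3
R3: (2/3)·6 + (1/3)·0 = 4
Highest expected payoff is 4, from R3.

R3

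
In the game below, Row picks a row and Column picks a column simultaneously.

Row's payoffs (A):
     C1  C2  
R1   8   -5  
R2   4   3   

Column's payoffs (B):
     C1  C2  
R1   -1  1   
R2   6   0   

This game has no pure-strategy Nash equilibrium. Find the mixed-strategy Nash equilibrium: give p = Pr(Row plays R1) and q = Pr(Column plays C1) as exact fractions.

p = 3/4, q = 2/3

In a mixed NE each player is indifferent between their pure strategies, so the opponent's mix sets the indifference.
Column indifferent between C1 and C2: p·(-1) + (1−p)·6 = p·1 + (1−p)·0 ⟹ 6 + (-7)p = 0 + 1p ⟹ p = 3/4.
Row indifferent between R1 and R2: q·8 + (1−q)·(-5) = q·4 + (1−q)·3 ⟹ (-5) + 13q = 3 + 1q ⟹ q = 2/3.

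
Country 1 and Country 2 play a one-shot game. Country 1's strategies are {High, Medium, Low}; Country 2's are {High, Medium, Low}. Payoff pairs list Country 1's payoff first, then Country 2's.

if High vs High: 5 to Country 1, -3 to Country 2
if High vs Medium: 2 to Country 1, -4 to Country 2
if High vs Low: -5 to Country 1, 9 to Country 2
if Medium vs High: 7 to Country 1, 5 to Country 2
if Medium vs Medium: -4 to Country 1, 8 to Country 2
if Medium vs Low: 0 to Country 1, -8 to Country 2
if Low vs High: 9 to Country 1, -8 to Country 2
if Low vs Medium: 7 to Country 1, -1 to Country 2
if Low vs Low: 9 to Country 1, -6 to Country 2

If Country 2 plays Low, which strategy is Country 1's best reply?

With Country 2 fixed at Low, Country 1's payoffs are: High → -5, Medium → 0, Low → 9.
The maximum is 9, achieved by Low.

Low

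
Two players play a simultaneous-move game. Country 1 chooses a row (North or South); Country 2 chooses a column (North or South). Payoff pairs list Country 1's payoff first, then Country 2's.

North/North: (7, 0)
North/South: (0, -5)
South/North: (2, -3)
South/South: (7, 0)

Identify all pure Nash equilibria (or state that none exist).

(North, North) and (South, South)

Find each player's best response to every opponent strategy; NE are the intersections.
Country 1's best responses — vs North: North (payoff 7); vs South: South (payoff 7).
Country 2's best responses — vs North: North (payoff 0); vs South: South (payoff 0).
Mutual best responses occur at (North, North) and (South, South); at each, neither player gains by switching.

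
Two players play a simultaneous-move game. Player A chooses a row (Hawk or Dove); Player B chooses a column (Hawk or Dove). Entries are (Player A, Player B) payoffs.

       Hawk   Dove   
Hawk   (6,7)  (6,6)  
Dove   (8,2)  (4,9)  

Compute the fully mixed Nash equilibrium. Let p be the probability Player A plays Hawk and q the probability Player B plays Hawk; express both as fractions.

Each player's mixing probability is pinned down by making the *other* player indifferent.
Player B indifferent between Hawk and Dove: p·7 + (1−p)·2 = p·6 + (1−p)·9 ⟹ 2 + 5p = 9 + (-3)p ⟹ p = 7/8.
Player A indifferent between Hawk and Dove: q·6 + (1−q)·6 = q·8 + (1−q)·4 ⟹ 6 + 0q = 4 + 4q ⟹ q = 1/2.

p = 7/8, q = 1/2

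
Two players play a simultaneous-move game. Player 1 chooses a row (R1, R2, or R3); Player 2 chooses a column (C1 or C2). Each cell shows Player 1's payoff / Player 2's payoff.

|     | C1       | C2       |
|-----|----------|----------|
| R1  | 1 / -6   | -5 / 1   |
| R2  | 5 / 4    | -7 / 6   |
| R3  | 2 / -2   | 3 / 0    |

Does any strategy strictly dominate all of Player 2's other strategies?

Check whether one of Player 2's strategies beats all alternatives regardless of what the opponent does.
C2 strictly dominates: vs R1: 1 > -6; vs R2: 6 > 4; vs R3: 0 > -2.

C2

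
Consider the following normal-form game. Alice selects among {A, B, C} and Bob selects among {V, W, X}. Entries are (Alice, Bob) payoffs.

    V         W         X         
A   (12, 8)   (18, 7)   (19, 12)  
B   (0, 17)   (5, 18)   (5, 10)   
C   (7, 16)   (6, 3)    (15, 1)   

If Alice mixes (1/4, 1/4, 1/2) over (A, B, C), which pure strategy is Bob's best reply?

Compute Bob's expected payoff from each pure strategy against the given mix.
V: (1/4)·8 + (1/4)·17 + (1/2)·16 = 57/4
W: (1/4)·7 + (1/4)·18 + (1/2)·3 = 31/4
X: (1/4)·12 + (1/4)·10 + (1/2)·1 = 6
Highest expected payoff is 57/4, from V.

V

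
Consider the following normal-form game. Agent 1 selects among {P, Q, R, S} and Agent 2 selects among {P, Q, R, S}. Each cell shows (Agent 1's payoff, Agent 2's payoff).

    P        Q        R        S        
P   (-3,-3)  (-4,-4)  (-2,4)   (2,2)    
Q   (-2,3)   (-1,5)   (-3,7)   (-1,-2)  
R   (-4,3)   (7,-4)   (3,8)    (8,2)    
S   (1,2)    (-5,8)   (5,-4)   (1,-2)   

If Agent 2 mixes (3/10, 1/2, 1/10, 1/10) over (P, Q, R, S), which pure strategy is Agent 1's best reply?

R

Agent 1's best reply maximizes expected payoff against the mix.
P: (3/10)·(-3) + (1/2)·(-4) + (1/10)·(-2) + (1/10)·2 = -29/10
Q: (3/10)·(-2) + (1/2)·(-1) + (1/10)·(-3) + (1/10)·(-1) = -3/2
R: (3/10)·(-4) + (1/2)·7 + (1/10)·3 + (1/10)·8 = 17/5
S: (3/10)·1 + (1/2)·(-5) + (1/10)·5 + (1/10)·1 = -8/5
Highest expected payoff is 17/5, from R.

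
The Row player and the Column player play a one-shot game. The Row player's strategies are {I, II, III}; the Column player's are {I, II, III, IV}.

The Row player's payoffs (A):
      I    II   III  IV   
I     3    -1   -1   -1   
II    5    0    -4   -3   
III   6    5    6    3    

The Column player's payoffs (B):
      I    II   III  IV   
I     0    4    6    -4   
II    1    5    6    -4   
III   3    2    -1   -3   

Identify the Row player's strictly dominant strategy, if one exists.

III

Check whether one of the Row player's strategies beats all alternatives regardless of what the opponent does.
III strictly dominates: vs I: 6 > each of {3, 5}; vs II: 5 > each of {-1, 0}; vs III: 6 > each of {-1, -4}; vs IV: 3 > each of {-1, -3}.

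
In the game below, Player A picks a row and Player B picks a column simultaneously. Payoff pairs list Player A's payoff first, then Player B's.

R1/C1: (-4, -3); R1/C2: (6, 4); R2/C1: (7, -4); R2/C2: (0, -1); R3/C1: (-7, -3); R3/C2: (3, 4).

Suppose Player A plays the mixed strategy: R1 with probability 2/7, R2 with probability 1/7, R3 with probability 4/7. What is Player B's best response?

Compute Player B's expected payoff from each pure strategy against the given mix.
C1: (2/7)·(-3) + (1/7)·(-4) + (4/7)·(-3) = -22/7
C2: (2/7)·4 + (1/7)·(-1) + (4/7)·4 = 23/7
Highest expected payoff is 23/7, from C2.

C2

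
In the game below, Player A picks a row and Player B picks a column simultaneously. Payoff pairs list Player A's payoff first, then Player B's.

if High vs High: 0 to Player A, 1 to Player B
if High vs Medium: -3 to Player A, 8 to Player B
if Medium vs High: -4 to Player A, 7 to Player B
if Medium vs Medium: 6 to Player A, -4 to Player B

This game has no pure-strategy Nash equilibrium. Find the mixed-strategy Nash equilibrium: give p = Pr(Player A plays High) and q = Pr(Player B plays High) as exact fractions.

Each player's mixing probability is pinned down by making the *other* player indifferent.
Player B indifferent between High and Medium: p·1 + (1−p)·7 = p·8 + (1−p)·(-4) ⟹ 7 + (-6)p = (-4) + 12p ⟹ p = 11/18.
Player A indifferent between High and Medium: q·0 + (1−q)·(-3) = q·(-4) + (1−q)·6 ⟹ (-3) + 3q = 6 + (-10)q ⟹ q = 9/13.

p = 11/18, q = 9/13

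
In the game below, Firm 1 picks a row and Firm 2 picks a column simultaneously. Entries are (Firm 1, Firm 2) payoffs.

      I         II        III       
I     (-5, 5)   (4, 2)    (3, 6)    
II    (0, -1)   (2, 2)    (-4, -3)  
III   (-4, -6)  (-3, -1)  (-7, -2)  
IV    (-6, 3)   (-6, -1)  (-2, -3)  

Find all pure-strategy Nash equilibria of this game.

Check mutual best responses: a cell is a NE iff neither player can gain by unilaterally deviating.
Firm 1's best responses — vs I: II (payoff 0); vs II: I (payoff 4); vs III: I (payoff 3).
Firm 2's best responses — vs I: III (payoff 6); vs II: II (payoff 2); vs III: II (payoff -1); vs IV: I (payoff 3).
The only mutual best response is (I, III); neither player gains by switching there.

(I, III)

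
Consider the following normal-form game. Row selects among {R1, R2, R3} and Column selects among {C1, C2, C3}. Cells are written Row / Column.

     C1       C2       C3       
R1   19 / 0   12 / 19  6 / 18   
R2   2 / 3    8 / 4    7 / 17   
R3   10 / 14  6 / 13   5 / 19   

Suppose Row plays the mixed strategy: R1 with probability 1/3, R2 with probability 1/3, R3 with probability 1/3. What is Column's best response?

C3

Column's best reply maximizes expected payoff against the mix.
C1: (1/3)·0 + (1/3)·3 + (1/3)·14 = 17/3
C2: (1/3)·19 + (1/3)·4 + (1/3)·13 = 12
C3: (1/3)·18 + (1/3)·17 + (1/3)·19 = 18
Highest expected payoff is 18, from C3.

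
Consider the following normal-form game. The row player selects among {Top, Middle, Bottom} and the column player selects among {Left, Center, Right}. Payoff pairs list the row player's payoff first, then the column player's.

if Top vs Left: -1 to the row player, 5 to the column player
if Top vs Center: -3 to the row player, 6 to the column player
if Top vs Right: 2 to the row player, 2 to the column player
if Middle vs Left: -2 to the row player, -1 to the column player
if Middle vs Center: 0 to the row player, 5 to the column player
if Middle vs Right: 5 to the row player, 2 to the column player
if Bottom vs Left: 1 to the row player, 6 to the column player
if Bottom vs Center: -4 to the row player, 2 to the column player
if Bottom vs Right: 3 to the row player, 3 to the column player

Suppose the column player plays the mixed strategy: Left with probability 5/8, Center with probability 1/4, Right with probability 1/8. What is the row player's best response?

Compute the row player's expected payoff from each pure strategy against the given mix.
Top: (5/8)·(-1) + (1/4)·(-3) + (1/8)·2 = -9/8
Middle: (5/8)·(-2) + (1/4)·0 + (1/8)·5 = -5/8
Bottom: (5/8)·1 + (1/4)·(-4) + (1/8)·3 = 0
Highest expected payoff is 0, from Bottom.

Bottom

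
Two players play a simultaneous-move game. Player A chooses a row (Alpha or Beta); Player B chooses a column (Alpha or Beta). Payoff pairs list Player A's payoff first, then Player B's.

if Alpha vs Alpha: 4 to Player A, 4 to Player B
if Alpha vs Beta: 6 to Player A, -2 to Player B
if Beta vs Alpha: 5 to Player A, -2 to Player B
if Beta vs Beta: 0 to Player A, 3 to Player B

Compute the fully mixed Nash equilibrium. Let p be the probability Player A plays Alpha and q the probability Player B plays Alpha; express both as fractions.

In a mixed NE each player is indifferent between their pure strategies, so the opponent's mix sets the indifference.
Player B indifferent between Alpha and Beta: p·4 + (1−p)·(-2) = p·(-2) + (1−p)·3 ⟹ (-2) + 6p = 3 + (-5)p ⟹ p = 5/11.
Player A indifferent between Alpha and Beta: q·4 + (1−q)·6 = q·5 + (1−q)·0 ⟹ 6 + (-2)q = 0 + 5q ⟹ q = 6/7.

p = 5/11, q = 6/7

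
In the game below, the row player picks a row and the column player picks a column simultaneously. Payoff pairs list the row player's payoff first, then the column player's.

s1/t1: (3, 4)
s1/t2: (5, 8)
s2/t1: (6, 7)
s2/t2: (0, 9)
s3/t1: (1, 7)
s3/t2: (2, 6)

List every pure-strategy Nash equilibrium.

A profile is a Nash equilibrium when each player is best-responding to the other.
The row player's best responses — vs t1: s2 (payoff 6); vs t2: s1 (payoff 5).
The column player's best responses — vs s1: t2 (payoff 8); vs s2: t2 (payoff 9); vs s3: t1 (payoff 7).
The only mutual best response is (s1, t2); neither player gains by switching there.

(s1, t2)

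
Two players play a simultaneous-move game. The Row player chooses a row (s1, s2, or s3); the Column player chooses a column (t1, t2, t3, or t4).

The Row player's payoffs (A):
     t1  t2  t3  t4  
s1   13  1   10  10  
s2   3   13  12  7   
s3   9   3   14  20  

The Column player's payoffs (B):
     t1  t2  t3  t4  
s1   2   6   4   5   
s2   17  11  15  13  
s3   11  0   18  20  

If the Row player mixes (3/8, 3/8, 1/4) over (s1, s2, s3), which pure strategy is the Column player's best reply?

t4

Compute the Column player's expected payoff from each pure strategy against the given mix.
t1: (3/8)·2 + (3/8)·17 + (1/4)·11 = 79/8
t2: (3/8)·6 + (3/8)·11 + (1/4)·0 = 51/8
t3: (3/8)·4 + (3/8)·15 + (1/4)·18 = 93/8
t4: (3/8)·5 + (3/8)·13 + (1/4)·20 = 47/4
Highest expected payoff is 47/4, from t4.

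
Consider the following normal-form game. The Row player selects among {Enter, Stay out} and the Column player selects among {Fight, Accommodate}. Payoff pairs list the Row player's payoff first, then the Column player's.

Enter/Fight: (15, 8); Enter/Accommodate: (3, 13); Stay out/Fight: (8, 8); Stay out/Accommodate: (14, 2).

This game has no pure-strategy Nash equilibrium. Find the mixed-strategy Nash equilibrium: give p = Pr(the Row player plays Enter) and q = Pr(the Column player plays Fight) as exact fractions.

In a mixed NE each player is indifferent between their pure strategies, so the opponent's mix sets the indifference.
The Column player indifferent between Fight and Accommodate: p·8 + (1−p)·8 = p·13 + (1−p)·2 ⟹ 8 + 0p = 2 + 11p ⟹ p = 6/11.
The Row player indifferent between Enter and Stay out: q·15 + (1−q)·3 = q·8 + (1−q)·14 ⟹ 3 + 12q = 14 + (-6)q ⟹ q = 11/18.

p = 6/11, q = 11/18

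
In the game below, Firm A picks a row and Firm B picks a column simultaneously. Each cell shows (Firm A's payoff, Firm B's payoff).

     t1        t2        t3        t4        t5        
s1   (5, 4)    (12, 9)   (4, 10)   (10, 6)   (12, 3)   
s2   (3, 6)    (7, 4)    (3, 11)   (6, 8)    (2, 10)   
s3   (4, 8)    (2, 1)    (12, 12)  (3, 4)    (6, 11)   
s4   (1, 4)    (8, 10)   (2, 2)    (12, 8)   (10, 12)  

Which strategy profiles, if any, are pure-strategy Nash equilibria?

Check mutual best responses: a cell is a NE iff neither player can gain by unilaterally deviating.
Firm A's best responses — vs t1: s1 (payoff 5); vs t2: s1 (payoff 12); vs t3: s3 (payoff 12); vs t4: s4 (payoff 12); vs t5: s1 (payoff 12).
Firm B's best responses — vs s1: t3 (payoff 10); vs s2: t3 (payoff 11); vs s3: t3 (payoff 12); vs s4: t5 (payoff 12).
The only mutual best response is (s3, t3); neither player gains by switching there.

(s3, t3)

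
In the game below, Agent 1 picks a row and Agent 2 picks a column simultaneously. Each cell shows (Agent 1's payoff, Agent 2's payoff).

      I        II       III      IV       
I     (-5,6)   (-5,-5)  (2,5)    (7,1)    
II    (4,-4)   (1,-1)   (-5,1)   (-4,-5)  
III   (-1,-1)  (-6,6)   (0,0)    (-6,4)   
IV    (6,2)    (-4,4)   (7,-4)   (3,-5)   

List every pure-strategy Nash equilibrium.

None

A profile is a Nash equilibrium when each player is best-responding to the other.
Agent 1's best responses — vs I: IV (payoff 6); vs II: II (payoff 1); vs III: IV (payoff 7); vs IV: I (payoff 7).
Agent 2's best responses — vs I: I (payoff 6); vs II: III (payoff 1); vs III: II (payoff 6); vs IV: II (payoff 4).
No cell has both players best-responding. For instance, Agent 1's best reply to II is II, but against II Agent 2 prefers III over II.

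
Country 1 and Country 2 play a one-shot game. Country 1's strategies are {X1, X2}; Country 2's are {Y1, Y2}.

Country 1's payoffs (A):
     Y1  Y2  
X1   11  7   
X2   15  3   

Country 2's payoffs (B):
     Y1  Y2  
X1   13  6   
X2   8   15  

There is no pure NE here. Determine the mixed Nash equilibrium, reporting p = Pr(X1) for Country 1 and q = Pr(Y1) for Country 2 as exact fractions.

In a mixed NE each player is indifferent between their pure strategies, so the opponent's mix sets the indifference.
Country 2 indifferent between Y1 and Y2: p·13 + (1−p)·8 = p·6 + (1−p)·15 ⟹ 8 + 5p = 15 + (-9)p ⟹ p = 1/2.
Country 1 indifferent between X1 and X2: q·11 + (1−q)·7 = q·15 + (1−q)·3 ⟹ 7 + 4q = 3 + 12q ⟹ q = 1/2.

p = 1/2, q = 1/2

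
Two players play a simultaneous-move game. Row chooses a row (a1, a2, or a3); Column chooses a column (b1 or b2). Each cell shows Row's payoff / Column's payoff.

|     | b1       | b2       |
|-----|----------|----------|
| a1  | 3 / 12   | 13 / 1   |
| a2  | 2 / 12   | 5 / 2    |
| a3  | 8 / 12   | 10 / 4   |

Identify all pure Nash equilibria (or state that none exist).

Check mutual best responses: a cell is a NE iff neither player can gain by unilaterally deviating.
Row's best responses — vs b1: a3 (payoff 8); vs b2: a1 (payoff 13).
Column's best responses — vs a1: b1 (payoff 12); vs a2: b1 (payoff 12); vs a3: b1 (payoff 12).
The only mutual best response is (a3, b1); neither player gains by switching there.

(a3, b1)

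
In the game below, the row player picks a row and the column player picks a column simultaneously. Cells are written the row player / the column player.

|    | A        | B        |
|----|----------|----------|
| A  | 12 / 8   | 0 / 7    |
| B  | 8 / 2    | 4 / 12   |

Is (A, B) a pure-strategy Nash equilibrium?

No

Holding the column player at B: the row player gets 0 from A but could get 4 by switching to B. The row player has a profitable deviation.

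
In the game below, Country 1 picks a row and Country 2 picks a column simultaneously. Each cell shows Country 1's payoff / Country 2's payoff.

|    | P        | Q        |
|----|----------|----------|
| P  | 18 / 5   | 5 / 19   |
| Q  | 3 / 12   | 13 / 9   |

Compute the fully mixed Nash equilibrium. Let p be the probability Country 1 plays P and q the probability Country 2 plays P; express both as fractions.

p = 3/17, q = 8/23

Each player's mixing probability is pinned down by making the *other* player indifferent.
Country 2 indifferent between P and Q: p·5 + (1−p)·12 = p·19 + (1−p)·9 ⟹ 12 + (-7)p = 9 + 10p ⟹ p = 3/17.
Country 1 indifferent between P and Q: q·18 + (1−q)·5 = q·3 + (1−q)·13 ⟹ 5 + 13q = 13 + (-10)q ⟹ q = 8/23.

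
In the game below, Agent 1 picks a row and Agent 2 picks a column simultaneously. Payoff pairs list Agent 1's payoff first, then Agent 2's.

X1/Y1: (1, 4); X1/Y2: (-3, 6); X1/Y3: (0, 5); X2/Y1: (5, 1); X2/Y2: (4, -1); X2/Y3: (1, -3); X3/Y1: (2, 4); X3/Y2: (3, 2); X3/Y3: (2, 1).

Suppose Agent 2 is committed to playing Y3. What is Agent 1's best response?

With Agent 2 fixed at Y3, Agent 1's payoffs are: X1 → 0, X2 → 1, X3 → 2.
The maximum is 2, achieved by X3.

X3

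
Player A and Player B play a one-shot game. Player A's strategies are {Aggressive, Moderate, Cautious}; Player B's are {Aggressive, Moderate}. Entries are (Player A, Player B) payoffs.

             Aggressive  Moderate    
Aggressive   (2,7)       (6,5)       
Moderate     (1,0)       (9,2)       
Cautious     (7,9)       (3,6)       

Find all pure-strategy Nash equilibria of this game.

(Moderate, Moderate) and (Cautious, Aggressive)

A profile is a Nash equilibrium when each player is best-responding to the other.
Player A's best responses — vs Aggressive: Cautious (payoff 7); vs Moderate: Moderate (payoff 9).
Player B's best responses — vs Aggressive: Aggressive (payoff 7); vs Moderate: Moderate (payoff 2); vs Cautious: Aggressive (payoff 9).
Mutual best responses occur at (Moderate, Moderate) and (Cautious, Aggressive); at each, neither player gains by switching.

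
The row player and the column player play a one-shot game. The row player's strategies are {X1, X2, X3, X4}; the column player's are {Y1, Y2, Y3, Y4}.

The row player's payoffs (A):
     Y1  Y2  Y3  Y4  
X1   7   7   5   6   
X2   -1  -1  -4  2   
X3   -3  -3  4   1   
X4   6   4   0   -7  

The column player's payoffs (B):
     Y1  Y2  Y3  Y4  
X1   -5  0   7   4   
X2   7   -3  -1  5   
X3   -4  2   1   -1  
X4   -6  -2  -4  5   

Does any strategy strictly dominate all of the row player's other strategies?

A strategy is strictly dominant if it gives the row player a strictly higher payoff than every other strategy, against every choice by the opponent.
X1 strictly dominates: vs Y1: 7 > each of {-1, -3, 6}; vs Y2: 7 > each of {-1, -3, 4}; vs Y3: 5 > each of {-4, 4, 0}; vs Y4: 6 > each of {2, 1, -7}.

X1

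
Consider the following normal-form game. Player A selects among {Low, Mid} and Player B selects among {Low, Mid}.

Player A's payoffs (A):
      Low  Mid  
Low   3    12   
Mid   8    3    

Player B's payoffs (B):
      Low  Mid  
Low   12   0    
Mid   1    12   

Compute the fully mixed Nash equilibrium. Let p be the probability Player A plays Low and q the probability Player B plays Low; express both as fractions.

p = 11/23, q = 9/14

In a mixed NE each player is indifferent between their pure strategies, so the opponent's mix sets the indifference.
Player B indifferent between Low and Mid: p·12 + (1−p)·1 = p·0 + (1−p)·12 ⟹ 1 + 11p = 12 + (-12)p ⟹ p = 11/23.
Player A indifferent between Low and Mid: q·3 + (1−q)·12 = q·8 + (1−q)·3 ⟹ 12 + (-9)q = 3 + 5q ⟹ q = 9/14.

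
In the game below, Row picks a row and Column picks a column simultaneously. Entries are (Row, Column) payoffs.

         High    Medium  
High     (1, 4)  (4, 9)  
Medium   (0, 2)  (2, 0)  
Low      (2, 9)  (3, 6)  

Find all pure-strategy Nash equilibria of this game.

(High, Medium) and (Low, High)

Check mutual best responses: a cell is a NE iff neither player can gain by unilaterally deviating.
Row's best responses — vs High: Low (payoff 2); vs Medium: High (payoff 4).
Column's best responses — vs High: Medium (payoff 9); vs Medium: High (payoff 2); vs Low: High (payoff 9).
Mutual best responses occur at (High, Medium) and (Low, High); at each, neither player gains by switching.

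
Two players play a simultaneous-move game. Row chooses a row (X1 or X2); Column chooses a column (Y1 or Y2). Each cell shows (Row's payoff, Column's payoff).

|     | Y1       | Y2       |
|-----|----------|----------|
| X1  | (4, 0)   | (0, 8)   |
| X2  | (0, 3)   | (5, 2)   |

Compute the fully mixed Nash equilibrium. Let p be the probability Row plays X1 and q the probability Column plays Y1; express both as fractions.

p = 1/9, q = 5/9

In a mixed NE each player is indifferent between their pure strategies, so the opponent's mix sets the indifference.
Column indifferent between Y1 and Y2: p·0 + (1−p)·3 = p·8 + (1−p)·2 ⟹ 3 + (-3)p = 2 + 6p ⟹ p = 1/9.
Row indifferent between X1 and X2: q·4 + (1−q)·0 = q·0 + (1−q)·5 ⟹ 0 + 4q = 5 + (-5)q ⟹ q = 5/9.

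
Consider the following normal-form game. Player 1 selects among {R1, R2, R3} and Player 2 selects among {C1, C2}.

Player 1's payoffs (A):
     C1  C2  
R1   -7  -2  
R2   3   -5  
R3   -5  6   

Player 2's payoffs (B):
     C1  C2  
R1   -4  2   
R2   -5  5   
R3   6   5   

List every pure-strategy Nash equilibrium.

No pure-strategy Nash equilibrium

A profile is a Nash equilibrium when each player is best-responding to the other.
Player 1's best responses — vs C1: R2 (payoff 3); vs C2: R3 (payoff 6).
Player 2's best responses — vs R1: C2 (payoff 2); vs R2: C2 (payoff 5); vs R3: C1 (payoff 6).
No cell has both players best-responding. For instance, Player 1's best reply to C1 is R2, but against R2 Player 2 prefers C2 over C1.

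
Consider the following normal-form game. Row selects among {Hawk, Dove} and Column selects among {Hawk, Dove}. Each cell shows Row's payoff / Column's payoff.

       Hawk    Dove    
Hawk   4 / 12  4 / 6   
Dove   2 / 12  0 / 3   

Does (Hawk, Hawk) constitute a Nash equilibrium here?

Holding Column at Hawk: Row gets 4 from Hawk, versus 2 from Dove. No profitable deviation for Row.
Holding Row at Hawk: Column gets 12 from Hawk, versus 6 from Dove. No profitable deviation for Column either.

Yes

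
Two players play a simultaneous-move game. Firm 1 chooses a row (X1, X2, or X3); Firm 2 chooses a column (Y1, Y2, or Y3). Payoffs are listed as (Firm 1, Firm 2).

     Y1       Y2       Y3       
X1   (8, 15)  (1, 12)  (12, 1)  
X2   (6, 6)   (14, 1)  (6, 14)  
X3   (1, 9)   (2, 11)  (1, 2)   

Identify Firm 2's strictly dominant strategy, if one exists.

None

Check whether one of Firm 2's strategies beats all alternatives regardless of what the opponent does.
Y1 is not dominant: against X2, Y3 gives 14 > 6.
Y2 is not dominant: against X1, Y1 gives 15 > 12.
Y3 is not dominant: against X1, Y1 gives 15 > 1.
No single strategy is best against every opponent action.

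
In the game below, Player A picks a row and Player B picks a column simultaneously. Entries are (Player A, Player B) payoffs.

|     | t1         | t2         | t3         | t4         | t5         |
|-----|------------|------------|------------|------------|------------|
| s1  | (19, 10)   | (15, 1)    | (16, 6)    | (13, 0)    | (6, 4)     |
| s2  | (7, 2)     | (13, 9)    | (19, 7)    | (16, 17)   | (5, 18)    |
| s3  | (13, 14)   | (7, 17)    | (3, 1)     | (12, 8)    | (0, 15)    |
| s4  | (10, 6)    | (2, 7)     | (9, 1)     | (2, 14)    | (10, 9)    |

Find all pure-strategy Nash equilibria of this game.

Find each player's best response to every opponent strategy; NE are the intersections.
Player A's best responses — vs t1: s1 (payoff 19); vs t2: s1 (payoff 15); vs t3: s2 (payoff 19); vs t4: s2 (payoff 16); vs t5: s4 (payoff 10).
Player B's best responses — vs s1: t1 (payoff 10); vs s2: t5 (payoff 18); vs s3: t2 (payoff 17); vs s4: t4 (payoff 14).
The only mutual best response is (s1, t1); neither player gains by switching there.

(s1, t1)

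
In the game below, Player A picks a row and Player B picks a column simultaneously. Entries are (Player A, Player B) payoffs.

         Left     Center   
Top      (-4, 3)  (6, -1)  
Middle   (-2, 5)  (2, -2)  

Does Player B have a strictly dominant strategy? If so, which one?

Check whether one of Player B's strategies beats all alternatives regardless of what the opponent does.
Left strictly dominates: vs Top: 3 > -1; vs Middle: 5 > -2.

Left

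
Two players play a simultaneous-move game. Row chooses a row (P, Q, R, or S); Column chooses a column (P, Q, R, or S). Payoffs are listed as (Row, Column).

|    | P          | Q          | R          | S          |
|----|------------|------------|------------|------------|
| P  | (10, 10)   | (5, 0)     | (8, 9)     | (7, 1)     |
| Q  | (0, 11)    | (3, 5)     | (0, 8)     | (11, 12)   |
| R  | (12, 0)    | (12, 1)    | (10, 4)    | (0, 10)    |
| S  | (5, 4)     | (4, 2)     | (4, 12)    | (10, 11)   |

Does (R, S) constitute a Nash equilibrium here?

No

Holding Column at S: Row gets 0 from R but could get 11 by switching to Q. Row has a profitable deviation.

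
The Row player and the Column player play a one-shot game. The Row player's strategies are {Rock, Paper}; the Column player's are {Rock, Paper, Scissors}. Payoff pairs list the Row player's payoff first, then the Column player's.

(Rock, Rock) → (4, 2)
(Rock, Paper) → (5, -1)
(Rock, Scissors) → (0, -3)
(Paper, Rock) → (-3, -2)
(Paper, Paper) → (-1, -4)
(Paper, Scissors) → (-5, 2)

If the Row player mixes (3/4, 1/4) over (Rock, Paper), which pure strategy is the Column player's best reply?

Compute the Column player's expected payoff from each pure strategy against the given mix.
Rock: (3/4)·2 + (1/4)·(-2) = 1
Paper: (3/4)·(-1) + (1/4)·(-4) = -7/4
Scissors: (3/4)·(-3) + (1/4)·2 = -7/4
Highest expected payoff is 1, from Rock.

Rock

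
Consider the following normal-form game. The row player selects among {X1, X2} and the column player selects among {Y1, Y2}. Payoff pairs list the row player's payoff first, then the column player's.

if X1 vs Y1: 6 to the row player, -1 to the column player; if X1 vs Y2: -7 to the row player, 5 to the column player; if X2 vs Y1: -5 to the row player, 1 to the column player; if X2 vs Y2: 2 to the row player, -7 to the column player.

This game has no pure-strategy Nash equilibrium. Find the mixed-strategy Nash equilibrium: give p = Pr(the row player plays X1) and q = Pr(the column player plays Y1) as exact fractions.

Each player's mixing probability is pinned down by making the *other* player indifferent.
The column player indifferent between Y1 and Y2: p·(-1) + (1−p)·1 = p·5 + (1−p)·(-7) ⟹ 1 + (-2)p = (-7) + 12p ⟹ p = 4/7.
The row player indifferent between X1 and X2: q·6 + (1−q)·(-7) = q·(-5) + (1−q)·2 ⟹ (-7) + 13q = 2 + (-7)q ⟹ q = 9/20.

p = 4/7, q = 9/20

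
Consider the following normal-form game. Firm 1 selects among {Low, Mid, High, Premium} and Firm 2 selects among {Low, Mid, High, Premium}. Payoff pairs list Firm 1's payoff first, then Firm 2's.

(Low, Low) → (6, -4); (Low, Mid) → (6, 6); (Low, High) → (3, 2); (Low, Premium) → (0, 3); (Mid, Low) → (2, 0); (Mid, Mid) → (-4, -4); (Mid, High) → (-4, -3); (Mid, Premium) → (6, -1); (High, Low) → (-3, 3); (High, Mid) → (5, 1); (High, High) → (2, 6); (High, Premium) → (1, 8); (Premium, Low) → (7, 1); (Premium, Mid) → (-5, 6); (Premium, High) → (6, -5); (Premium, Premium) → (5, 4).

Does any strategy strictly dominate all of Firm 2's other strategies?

Check whether one of Firm 2's strategies beats all alternatives regardless of what the opponent does.
Low is not dominant: against Low, Mid gives 6 > -4.
Mid is not dominant: against Mid, Low gives 0 > -4.
High is not dominant: against Low, Mid gives 6 > 2.
Premium is not dominant: against Low, Mid gives 6 > 3.
No single strategy is best against every opponent action.

No strictly dominant strategy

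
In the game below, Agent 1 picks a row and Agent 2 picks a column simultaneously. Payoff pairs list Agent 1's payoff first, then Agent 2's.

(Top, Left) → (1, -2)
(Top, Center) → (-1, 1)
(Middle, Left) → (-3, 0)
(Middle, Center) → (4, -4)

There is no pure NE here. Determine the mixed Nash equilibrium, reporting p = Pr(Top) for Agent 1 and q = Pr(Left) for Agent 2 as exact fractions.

In a mixed NE each player is indifferent between their pure strategies, so the opponent's mix sets the indifference.
Agent 2 indifferent between Left and Center: p·(-2) + (1−p)·0 = p·1 + (1−p)·(-4) ⟹ 0 + (-2)p = (-4) + 5p ⟹ p = 4/7.
Agent 1 indifferent between Top and Middle: q·1 + (1−q)·(-1) = q·(-3) + (1−q)·4 ⟹ (-1) + 2q = 4 + (-7)q ⟹ q = 5/9.

p = 4/7, q = 5/9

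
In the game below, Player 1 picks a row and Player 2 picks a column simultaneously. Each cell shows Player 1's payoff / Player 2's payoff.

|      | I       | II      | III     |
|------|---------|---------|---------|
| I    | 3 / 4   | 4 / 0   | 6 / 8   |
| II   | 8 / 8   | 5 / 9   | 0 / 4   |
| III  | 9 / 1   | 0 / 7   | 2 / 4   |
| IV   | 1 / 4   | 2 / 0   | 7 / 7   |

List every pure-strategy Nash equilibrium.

(II, II) and (IV, III)

Check mutual best responses: a cell is a NE iff neither player can gain by unilaterally deviating.
Player 1's best responses — vs I: III (payoff 9); vs II: II (payoff 5); vs III: IV (payoff 7).
Player 2's best responses — vs I: III (payoff 8); vs II: II (payoff 9); vs III: II (payoff 7); vs IV: III (payoff 7).
Mutual best responses occur at (II, II) and (IV, III); at each, neither player gains by switching.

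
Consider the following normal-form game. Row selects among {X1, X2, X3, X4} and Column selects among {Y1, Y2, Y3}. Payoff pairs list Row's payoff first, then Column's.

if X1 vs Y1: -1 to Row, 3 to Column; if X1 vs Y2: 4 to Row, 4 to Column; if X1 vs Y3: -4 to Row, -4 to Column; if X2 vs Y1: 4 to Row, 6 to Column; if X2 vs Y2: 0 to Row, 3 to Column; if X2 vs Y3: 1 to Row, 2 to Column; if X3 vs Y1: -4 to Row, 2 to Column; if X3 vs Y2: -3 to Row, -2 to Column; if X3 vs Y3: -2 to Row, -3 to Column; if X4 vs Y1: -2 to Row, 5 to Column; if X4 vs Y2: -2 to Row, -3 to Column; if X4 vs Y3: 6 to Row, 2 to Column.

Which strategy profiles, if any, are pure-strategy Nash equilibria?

Find each player's best response to every opponent strategy; NE are the intersections.
Row's best responses — vs Y1: X2 (payoff 4); vs Y2: X1 (payoff 4); vs Y3: X4 (payoff 6).
Column's best responses — vs X1: Y2 (payoff 4); vs X2: Y1 (payoff 6); vs X3: Y1 (payoff 2); vs X4: Y1 (payoff 5).
Mutual best responses occur at (X1, Y2) and (X2, Y1); at each, neither player gains by switching.

(X1, Y2) and (X2, Y1)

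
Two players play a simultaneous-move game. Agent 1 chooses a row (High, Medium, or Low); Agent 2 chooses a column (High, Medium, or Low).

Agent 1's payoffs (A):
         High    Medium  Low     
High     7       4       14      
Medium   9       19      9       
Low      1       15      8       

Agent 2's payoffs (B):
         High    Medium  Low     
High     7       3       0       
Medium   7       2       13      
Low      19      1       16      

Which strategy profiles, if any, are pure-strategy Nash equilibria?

A profile is a Nash equilibrium when each player is best-responding to the other.
Agent 1's best responses — vs High: Medium (payoff 9); vs Medium: Medium (payoff 19); vs Low: High (payoff 14).
Agent 2's best responses — vs High: High (payoff 7); vs Medium: Low (payoff 13); vs Low: High (payoff 19).
No cell has both players best-responding. For instance, Agent 1's best reply to High is Medium, but against Medium Agent 2 prefers Low over High.

There is no pure-strategy Nash equilibrium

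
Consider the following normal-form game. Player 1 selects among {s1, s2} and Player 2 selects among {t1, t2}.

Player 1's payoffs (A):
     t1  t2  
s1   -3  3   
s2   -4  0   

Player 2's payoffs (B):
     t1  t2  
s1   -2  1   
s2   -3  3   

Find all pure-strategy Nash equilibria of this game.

Check mutual best responses: a cell is a NE iff neither player can gain by unilaterally deviating.
Player 1's best responses — vs t1: s1 (payoff -3); vs t2: s1 (payoff 3).
Player 2's best responses — vs s1: t2 (payoff 1); vs s2: t2 (payoff 3).
The only mutual best response is (s1, t2); neither player gains by switching there.

(s1, t2)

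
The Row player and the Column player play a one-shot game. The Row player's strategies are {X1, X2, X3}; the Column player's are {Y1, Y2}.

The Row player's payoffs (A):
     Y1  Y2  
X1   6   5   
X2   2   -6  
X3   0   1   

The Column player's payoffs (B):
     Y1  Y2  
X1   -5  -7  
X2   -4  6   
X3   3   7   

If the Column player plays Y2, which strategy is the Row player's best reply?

X1

With the Column player fixed at Y2, the Row player's payoffs are: X1 → 5, X2 → -6, X3 → 1.
The maximum is 5, achieved by X1.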